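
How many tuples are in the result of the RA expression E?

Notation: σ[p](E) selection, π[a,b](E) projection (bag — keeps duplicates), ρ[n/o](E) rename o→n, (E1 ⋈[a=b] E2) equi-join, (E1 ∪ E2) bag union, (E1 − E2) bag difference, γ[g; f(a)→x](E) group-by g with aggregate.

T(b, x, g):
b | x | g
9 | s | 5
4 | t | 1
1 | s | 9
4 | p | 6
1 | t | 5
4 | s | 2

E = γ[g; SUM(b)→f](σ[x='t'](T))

Per-node cardinality:
  T → 6
  σ[x='t'](T) → 2
  γ[g; SUM(b)→f](σ[x='t'](T)) → 2

|E| = 2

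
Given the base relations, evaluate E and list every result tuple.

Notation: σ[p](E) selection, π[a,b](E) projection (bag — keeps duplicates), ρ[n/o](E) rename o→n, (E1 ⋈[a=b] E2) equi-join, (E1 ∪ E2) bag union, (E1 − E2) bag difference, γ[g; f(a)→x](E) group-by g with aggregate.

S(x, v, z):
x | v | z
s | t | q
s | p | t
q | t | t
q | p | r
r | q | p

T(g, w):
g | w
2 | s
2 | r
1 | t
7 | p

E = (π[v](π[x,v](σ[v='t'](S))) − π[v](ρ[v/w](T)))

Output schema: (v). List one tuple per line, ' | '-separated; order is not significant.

Row counts bottom-up:
  S → 5
  σ[v='t'](S) → 2
  π[x,v](σ[v='t'](S)) → 2
  π[v](π[x,v](σ[v='t'](S))) → 2
  T → 4
  ρ[v/w](T) → 4
  π[v](ρ[v/w](T)) → 4
  (π[v](π[x,v](σ[v='t'](S))) − π[v](ρ[v/w](T))) → 1

== RESULT ==
v
t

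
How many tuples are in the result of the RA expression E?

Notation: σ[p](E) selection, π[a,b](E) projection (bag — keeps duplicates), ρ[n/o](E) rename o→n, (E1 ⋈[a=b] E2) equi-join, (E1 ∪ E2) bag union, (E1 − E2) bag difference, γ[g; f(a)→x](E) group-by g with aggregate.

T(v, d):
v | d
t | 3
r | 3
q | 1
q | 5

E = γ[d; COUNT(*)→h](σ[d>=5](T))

Stepwise |·|:
  T → 4
  σ[d>=5](T) → 1
  γ[d; COUNT(*)→h](σ[d>=5](T)) → 1

|E| = 1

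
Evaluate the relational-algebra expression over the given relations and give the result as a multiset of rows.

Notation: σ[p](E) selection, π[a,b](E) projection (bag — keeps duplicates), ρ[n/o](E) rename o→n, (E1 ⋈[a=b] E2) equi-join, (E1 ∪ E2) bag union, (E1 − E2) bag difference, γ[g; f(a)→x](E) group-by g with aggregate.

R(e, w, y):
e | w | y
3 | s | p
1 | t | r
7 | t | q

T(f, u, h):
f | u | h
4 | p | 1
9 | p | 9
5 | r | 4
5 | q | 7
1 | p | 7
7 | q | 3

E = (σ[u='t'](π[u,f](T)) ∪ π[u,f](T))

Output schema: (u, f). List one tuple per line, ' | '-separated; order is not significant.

Stepwise |·|:
  T → 6
  π[u,f](T) → 6
  σ[u='t'](π[u,f](T)) → 0
  T → 6
  π[u,f](T) → 6
  (σ[u='t'](π[u,f](T)) ∪ π[u,f](T)) → 6

== RESULT ==
u | f
p | 1
p | 4
p | 9
q | 5
q | 7
r | 5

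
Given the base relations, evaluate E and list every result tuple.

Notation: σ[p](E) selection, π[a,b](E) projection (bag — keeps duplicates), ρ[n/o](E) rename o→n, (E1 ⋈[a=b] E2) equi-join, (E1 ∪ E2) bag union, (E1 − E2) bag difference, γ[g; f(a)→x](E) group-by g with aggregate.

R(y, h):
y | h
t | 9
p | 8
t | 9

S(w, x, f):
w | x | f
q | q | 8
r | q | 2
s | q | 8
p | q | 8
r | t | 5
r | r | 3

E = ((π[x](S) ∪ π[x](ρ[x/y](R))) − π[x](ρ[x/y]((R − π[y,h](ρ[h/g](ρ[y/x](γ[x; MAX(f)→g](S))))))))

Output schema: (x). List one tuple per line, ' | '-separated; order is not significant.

Per-node cardinality:
  S → 6
  π[x](S) → 6
  R → 3
  ρ[x/y](R) → 3
  π[x](ρ[x/y](R)) → 3
  (π[x](S) ∪ π[x](ρ[x/y](R))) → 9
  R → 3
  S → 6
  γ[x; MAX(f)→g](S) → 3
  ρ[y/x](γ[x; MAX(f)→g](S)) → 3
  ρ[h/g](ρ[y/x](γ[x; MAX(f)→g](S))) → 3
  π[y,h](ρ[h/g](ρ[y/x](γ[x; MAX(f)→g](S)))) → 3
  (R − π[y,h](ρ[h/g](ρ[y/x](γ[x; MAX(f)→g](S))))) → 3
  ρ[x/y]((R − π[y,h](ρ[h/g](ρ[y/x](γ[x; MAX(f)→g](S)))))) → 3
  π[x](ρ[x/y]((R − π[y,h](ρ[h/g](ρ[y/x](γ[x; MAX(f)→g](S))))))) → 3
  ((π[x](S) ∪ π[x](ρ[x/y](R))) − π[x](ρ[x/y]((R − π[y,h](ρ[h/g](ρ[y/x](γ[x; MAX(f)→g](S)))))))) → 6

== RESULT ==
x
q
q
q
q
r
t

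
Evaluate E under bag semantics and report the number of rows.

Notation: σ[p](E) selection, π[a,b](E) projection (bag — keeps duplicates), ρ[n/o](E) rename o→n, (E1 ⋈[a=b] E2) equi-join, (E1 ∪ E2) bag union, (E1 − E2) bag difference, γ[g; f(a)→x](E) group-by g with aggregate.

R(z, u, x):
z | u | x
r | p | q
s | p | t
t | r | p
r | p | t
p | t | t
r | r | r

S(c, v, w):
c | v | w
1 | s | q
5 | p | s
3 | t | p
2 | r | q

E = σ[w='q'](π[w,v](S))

Stepwise |·|:
  S → 4
  π[w,v](S) → 4
  σ[w='q'](π[w,v](S)) → 2

|E| = 2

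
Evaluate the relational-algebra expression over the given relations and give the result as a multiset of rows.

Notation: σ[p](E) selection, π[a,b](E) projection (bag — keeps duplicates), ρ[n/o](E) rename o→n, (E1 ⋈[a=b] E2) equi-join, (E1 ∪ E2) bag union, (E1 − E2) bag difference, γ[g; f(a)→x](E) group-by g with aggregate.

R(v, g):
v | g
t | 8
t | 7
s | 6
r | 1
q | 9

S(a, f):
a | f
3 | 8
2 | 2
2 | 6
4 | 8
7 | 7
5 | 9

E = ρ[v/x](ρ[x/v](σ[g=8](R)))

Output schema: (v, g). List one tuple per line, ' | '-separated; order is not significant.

Per-node cardinality:
  R → 5
  σ[g=8](R) → 1
  ρ[x/v](σ[g=8](R)) → 1
  ρ[v/x](ρ[x/v](σ[g=8](R))) → 1

== RESULT ==
v | g
t | 8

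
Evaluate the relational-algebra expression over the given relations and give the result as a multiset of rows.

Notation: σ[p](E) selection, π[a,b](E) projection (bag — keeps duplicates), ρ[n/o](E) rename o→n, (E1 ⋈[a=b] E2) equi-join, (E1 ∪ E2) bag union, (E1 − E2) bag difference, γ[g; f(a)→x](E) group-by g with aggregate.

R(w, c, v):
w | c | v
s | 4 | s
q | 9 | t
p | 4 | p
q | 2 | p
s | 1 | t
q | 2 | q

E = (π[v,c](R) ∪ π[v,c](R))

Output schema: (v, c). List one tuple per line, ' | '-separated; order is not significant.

Per-node cardinality:
  R → 6
  π[v,c](R) → 6
  R → 6
  π[v,c](R) → 6
  (π[v,c](R) ∪ π[v,c](R)) → 12

== RESULT ==
v | c
p | 2
p | 2
p | 4
p | 4
q | 2
q | 2
s | 4
s | 4
t | 1
t | 1
t | 9
t | 9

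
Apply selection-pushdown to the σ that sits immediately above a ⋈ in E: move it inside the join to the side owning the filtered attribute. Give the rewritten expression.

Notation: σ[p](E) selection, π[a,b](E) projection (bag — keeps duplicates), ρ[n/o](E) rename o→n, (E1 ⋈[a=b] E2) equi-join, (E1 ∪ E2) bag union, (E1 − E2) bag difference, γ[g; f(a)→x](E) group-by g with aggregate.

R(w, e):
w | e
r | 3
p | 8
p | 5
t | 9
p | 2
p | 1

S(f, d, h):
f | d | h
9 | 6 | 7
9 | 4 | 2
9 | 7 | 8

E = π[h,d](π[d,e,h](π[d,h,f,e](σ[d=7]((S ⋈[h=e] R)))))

σ filters on d, owned by the left side.
E' = π[h,d](π[d,e,h](π[d,h,f,e]((σ[d=7](S) ⋈[h=e] R))))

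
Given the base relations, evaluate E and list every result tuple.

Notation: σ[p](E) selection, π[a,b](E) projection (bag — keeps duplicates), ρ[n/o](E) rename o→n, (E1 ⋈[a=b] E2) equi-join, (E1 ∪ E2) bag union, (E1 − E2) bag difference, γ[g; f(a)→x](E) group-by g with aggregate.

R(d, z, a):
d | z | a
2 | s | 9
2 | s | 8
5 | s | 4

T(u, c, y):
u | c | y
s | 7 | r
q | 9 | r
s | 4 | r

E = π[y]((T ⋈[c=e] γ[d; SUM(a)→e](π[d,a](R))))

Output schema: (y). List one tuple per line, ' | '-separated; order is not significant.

Per-node cardinality:
  T → 3
  R → 3
  π[d,a](R) → 3
  γ[d; SUM(a)→e](π[d,a](R)) → 2
  (T ⋈[c=e] γ[d; SUM(a)→e](π[d,a](R))) → 1
  π[y]((T ⋈[c=e] γ[d; SUM(a)→e](π[d,a](R)))) → 1

== RESULT ==
y
r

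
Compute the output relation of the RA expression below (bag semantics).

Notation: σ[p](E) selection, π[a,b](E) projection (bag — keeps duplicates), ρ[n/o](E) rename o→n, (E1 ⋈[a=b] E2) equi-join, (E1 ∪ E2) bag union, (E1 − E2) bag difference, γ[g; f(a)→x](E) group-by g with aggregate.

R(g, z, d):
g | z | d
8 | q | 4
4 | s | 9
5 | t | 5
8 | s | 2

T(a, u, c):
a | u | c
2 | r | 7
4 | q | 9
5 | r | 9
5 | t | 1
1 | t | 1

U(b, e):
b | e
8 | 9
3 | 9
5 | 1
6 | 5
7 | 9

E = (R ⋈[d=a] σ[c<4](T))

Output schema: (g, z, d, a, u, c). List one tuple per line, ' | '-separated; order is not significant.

Row counts bottom-up:
  R → 4
  T → 5
  σ[c<4](T) → 2
  (R ⋈[d=a] σ[c<4](T)) → 1

== RESULT ==
g | z | d | a | u | c
5 | t | 5 | 5 | t | 1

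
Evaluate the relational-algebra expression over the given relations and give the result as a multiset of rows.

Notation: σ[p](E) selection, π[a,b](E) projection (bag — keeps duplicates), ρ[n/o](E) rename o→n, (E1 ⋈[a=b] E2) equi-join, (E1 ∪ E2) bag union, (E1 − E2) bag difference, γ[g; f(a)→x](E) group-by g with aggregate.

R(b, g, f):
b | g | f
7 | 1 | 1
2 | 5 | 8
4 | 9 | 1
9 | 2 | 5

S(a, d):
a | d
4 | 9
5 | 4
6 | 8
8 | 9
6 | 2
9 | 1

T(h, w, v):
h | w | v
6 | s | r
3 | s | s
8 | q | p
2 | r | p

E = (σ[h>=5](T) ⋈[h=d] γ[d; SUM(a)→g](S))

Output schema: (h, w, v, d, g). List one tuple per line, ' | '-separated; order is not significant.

Row counts bottom-up:
  T → 4
  σ[h>=5](T) → 2
  S → 6
  γ[d; SUM(a)→g](S) → 5
  (σ[h>=5](T) ⋈[h=d] γ[d; SUM(a)→g](S)) → 1

== RESULT ==
h | w | v | d | g
8 | q | p | 8 | 6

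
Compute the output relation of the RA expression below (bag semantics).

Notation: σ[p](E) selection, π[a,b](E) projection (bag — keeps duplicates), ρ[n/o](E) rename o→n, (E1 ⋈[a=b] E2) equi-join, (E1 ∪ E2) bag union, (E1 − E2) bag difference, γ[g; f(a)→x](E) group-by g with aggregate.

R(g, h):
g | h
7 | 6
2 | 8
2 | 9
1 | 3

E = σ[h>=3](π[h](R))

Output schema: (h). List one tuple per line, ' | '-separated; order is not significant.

Subexpression sizes:
  R → 4
  π[h](R) → 4
  σ[h>=3](π[h](R)) → 4

== RESULT ==
h
3
6
8
9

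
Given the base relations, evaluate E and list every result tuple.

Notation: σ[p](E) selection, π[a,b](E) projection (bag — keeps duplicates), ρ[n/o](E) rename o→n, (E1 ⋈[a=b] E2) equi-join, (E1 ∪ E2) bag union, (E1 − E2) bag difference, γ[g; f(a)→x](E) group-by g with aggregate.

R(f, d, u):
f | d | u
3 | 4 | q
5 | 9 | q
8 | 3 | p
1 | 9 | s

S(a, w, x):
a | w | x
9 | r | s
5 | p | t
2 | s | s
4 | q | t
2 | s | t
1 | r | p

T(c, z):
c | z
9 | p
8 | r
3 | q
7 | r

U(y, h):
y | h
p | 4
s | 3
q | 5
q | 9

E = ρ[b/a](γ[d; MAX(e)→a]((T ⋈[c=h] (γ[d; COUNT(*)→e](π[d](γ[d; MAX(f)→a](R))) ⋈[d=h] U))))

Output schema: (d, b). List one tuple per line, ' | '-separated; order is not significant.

Per-node cardinality:
  T → 4
  R → 4
  γ[d; MAX(f)→a](R) → 3
  π[d](γ[d; MAX(f)→a](R)) → 3
  γ[d; COUNT(*)→e](π[d](γ[d; MAX(f)→a](R))) → 3
  U → 4
  (γ[d; COUNT(*)→e](π[d](γ[d; MAX(f)→a](R))) ⋈[d=h] U) → 3
  (T ⋈[c=h] (γ[d; COUNT(*)→e](π[d](γ[d; MAX(f)→a](R))) ⋈[d=h] U)) → 2
  γ[d; MAX(e)→a]((T ⋈[c=h] (γ[d; COUNT(*)→e](π[d](γ[d; MAX(f)→a](R))) ⋈[d=h] U))) → 2
  ρ[b/a](γ[d; MAX(e)→a]((T ⋈[c=h] (γ[d; COUNT(*)→e](π[d](γ[d; MAX(f)→a](R))) ⋈[d=h] U)))) → 2

== RESULT ==
d | b
3 | 1
9 | 1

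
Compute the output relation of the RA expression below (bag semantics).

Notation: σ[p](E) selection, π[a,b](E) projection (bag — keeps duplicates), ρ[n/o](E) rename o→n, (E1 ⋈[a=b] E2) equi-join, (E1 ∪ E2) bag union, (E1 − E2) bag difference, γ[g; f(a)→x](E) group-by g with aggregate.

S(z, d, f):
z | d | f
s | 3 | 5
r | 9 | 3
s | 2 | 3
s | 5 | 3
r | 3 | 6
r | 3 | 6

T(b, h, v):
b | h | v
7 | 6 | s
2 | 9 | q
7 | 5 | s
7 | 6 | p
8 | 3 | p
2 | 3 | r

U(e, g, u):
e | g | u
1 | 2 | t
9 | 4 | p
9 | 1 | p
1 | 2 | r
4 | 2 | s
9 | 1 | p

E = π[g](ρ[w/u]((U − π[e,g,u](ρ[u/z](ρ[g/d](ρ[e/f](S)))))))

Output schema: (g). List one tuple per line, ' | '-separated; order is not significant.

Subexpression sizes:
  U → 6
  S → 6
  ρ[e/f](S) → 6
  ρ[g/d](ρ[e/f](S)) → 6
  ρ[u/z](ρ[g/d](ρ[e/f](S))) → 6
  π[e,g,u](ρ[u/z](ρ[g/d](ρ[e/f](S)))) → 6
  (U − π[e,g,u](ρ[u/z](ρ[g/d](ρ[e/f](S))))) → 6
  ρ[w/u]((U − π[e,g,u](ρ[u/z](ρ[g/d](ρ[e/f](S)))))) → 6
  π[g](ρ[w/u]((U − π[e,g,u](ρ[u/z](ρ[g/d](ρ[e/f](S))))))) → 6

== RESULT ==
g
1
1
2
2
2
4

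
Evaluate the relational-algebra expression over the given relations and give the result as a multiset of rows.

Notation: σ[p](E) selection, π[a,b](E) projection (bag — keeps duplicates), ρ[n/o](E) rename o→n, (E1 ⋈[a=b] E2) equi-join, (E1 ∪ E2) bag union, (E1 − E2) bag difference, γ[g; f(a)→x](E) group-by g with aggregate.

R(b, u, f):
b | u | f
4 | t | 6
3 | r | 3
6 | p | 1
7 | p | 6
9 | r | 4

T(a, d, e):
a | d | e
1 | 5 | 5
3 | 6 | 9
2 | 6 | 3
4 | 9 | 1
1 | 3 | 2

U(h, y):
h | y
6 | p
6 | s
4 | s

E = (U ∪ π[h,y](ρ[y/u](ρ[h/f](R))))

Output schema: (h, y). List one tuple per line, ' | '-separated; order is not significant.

Subexpression sizes:
  U → 3
  R → 5
  ρ[h/f](R) → 5
  ρ[y/u](ρ[h/f](R)) → 5
  π[h,y](ρ[y/u](ρ[h/f](R))) → 5
  (U ∪ π[h,y](ρ[y/u](ρ[h/f](R)))) → 8

== RESULT ==
h | y
1 | p
3 | r
4 | r
4 | s
6 | p
6 | p
6 | s
6 | t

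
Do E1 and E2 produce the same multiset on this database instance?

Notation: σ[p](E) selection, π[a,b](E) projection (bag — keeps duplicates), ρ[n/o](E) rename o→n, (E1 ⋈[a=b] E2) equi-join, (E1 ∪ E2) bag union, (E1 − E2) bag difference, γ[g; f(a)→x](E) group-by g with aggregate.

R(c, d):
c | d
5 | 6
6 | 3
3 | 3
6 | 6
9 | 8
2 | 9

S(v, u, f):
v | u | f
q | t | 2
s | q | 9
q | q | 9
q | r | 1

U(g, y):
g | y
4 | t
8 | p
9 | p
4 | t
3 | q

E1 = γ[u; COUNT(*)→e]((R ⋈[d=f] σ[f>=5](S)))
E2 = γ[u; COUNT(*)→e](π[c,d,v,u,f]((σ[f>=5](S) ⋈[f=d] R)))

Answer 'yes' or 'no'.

E1 row counts bottom-up:
  R → 6
  S → 4
  σ[f>=5](S) → 2
  (R ⋈[d=f] σ[f>=5](S)) → 2
  γ[u; COUNT(*)→e]((R ⋈[d=f] σ[f>=5](S))) → 1
E2 row counts bottom-up:
  S → 4
  σ[f>=5](S) → 2
  R → 6
  (σ[f>=5](S) ⋈[f=d] R) → 2
  π[c,d,v,u,f]((σ[f>=5](S) ⋈[f=d] R)) → 2
  γ[u; COUNT(*)→e](π[c,d,v,u,f]((σ[f>=5](S) ⋈[f=d] R))) → 1

E1 and E2 produce the same multiset:
u | e
q | 2

yes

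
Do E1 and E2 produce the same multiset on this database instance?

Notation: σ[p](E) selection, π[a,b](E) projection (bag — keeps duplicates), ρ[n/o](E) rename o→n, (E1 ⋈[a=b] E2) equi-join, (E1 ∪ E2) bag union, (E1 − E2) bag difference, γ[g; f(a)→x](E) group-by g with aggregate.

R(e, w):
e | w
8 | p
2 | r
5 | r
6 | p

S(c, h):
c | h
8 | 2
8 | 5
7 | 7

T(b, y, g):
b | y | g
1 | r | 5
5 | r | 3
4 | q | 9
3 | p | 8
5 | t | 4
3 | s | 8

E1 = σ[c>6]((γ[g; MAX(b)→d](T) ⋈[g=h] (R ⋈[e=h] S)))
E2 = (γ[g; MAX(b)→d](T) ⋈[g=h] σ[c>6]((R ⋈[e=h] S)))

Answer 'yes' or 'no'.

E1 subexpression sizes:
  T → 6
  γ[g; MAX(b)→d](T) → 5
  R → 4
  S → 3
  (R ⋈[e=h] S) → 2
  (γ[g; MAX(b)→d](T) ⋈[g=h] (R ⋈[e=h] S)) → 1
  σ[c>6]((γ[g; MAX(b)→d](T) ⋈[g=h] (R ⋈[e=h] S))) → 1
E2 subexpression sizes:
  T → 6
  γ[g; MAX(b)→d](T) → 5
  R → 4
  S → 3
  (R ⋈[e=h] S) → 2
  σ[c>6]((R ⋈[e=h] S)) → 2
  (γ[g; MAX(b)→d](T) ⋈[g=h] σ[c>6]((R ⋈[e=h] S))) → 1

E1 and E2 produce the same multiset:
g | d | e | w | c | h
5 | 1 | 5 | r | 8 | 5

yes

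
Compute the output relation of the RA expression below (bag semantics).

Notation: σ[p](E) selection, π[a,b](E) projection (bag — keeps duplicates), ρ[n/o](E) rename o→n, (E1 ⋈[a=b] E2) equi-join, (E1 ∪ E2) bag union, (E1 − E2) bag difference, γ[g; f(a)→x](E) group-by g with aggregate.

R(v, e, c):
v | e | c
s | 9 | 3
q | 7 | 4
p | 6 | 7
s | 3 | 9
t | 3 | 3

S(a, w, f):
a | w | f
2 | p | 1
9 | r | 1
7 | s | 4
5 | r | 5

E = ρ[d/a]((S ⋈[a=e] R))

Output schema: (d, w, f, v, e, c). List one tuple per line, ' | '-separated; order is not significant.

Per-node cardinality:
  S → 4
  R → 5
  (S ⋈[a=e] R) → 2
  ρ[d/a]((S ⋈[a=e] R)) → 2

== RESULT ==
d | w | f | v | e | c
7 | s | 4 | q | 7 | 4
9 | r | 1 | s | 9 | 3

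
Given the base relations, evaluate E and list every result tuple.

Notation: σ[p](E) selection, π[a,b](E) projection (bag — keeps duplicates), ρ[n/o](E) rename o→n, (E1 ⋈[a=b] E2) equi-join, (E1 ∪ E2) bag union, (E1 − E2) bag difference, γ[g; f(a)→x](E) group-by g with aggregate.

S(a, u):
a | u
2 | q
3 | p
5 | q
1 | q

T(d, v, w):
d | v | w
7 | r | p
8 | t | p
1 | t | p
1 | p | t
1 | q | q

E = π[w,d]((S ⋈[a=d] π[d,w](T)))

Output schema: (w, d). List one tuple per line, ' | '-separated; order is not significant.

Stepwise |·|:
  S → 4
  T → 5
  π[d,w](T) → 5
  (S ⋈[a=d] π[d,w](T)) → 3
  π[w,d]((S ⋈[a=d] π[d,w](T))) → 3

== RESULT ==
w | d
p | 1
q | 1
t | 1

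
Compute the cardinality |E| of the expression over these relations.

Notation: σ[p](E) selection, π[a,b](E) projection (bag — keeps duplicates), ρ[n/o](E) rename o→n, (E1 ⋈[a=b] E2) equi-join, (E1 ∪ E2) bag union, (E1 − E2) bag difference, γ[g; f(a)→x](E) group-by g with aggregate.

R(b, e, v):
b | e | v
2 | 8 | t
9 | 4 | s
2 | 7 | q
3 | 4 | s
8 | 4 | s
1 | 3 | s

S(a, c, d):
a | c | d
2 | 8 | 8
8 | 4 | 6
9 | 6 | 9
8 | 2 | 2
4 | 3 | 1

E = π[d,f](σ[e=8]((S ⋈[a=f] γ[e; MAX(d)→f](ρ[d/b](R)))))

Per-node cardinality:
  S → 5
  R → 6
  ρ[d/b](R) → 6
  γ[e; MAX(d)→f](ρ[d/b](R)) → 4
  (S ⋈[a=f] γ[e; MAX(d)→f](ρ[d/b](R))) → 3
  σ[e=8]((S ⋈[a=f] γ[e; MAX(d)→f](ρ[d/b](R)))) → 1
  π[d,f](σ[e=8]((S ⋈[a=f] γ[e; MAX(d)→f](ρ[d/b](R))))) → 1

|E| = 1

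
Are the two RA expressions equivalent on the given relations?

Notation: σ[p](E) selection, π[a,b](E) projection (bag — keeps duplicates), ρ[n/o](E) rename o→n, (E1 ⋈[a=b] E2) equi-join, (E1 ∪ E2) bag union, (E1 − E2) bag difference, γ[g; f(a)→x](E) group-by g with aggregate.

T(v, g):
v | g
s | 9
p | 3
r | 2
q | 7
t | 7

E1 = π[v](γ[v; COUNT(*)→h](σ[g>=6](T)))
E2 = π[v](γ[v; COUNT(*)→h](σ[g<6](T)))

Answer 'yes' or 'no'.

E1 stepwise |·|:
  T → 5
  σ[g>=6](T) → 3
  γ[v; COUNT(*)→h](σ[g>=6](T)) → 3
  π[v](γ[v; COUNT(*)→h](σ[g>=6](T))) → 3
E2 stepwise |·|:
  T → 5
  σ[g<6](T) → 2
  γ[v; COUNT(*)→h](σ[g<6](T)) → 2
  π[v](γ[v; COUNT(*)→h](σ[g<6](T))) → 2

E1 result:
v
q
s
t
E2 result:
v
p
r
Witness: ('q',) appears 1× in E1 but 0× in E2.

no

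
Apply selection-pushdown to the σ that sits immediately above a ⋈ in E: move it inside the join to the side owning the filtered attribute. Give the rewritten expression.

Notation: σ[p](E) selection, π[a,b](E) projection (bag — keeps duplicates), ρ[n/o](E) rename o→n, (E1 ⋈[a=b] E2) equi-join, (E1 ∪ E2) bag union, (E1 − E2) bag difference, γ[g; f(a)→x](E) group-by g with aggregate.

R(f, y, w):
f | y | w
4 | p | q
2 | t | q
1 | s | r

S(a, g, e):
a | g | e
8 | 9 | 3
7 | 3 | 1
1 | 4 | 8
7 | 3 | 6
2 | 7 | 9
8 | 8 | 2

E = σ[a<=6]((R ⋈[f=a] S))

σ filters on a, owned by the right side.
E' = (R ⋈[f=a] σ[a<=6](S))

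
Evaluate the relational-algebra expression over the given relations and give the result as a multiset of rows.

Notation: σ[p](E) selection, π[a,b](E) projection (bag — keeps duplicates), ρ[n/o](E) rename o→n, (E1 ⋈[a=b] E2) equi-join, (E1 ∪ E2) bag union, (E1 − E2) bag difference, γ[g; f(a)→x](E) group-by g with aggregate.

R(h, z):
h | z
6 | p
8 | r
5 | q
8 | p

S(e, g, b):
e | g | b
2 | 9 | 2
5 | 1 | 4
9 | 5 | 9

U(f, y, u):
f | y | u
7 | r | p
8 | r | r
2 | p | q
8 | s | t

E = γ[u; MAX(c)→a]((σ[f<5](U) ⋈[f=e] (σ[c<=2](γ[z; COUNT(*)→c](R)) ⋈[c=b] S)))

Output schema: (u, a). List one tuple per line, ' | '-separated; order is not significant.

Stepwise |·|:
  U → 4
  σ[f<5](U) → 1
  R → 4
  γ[z; COUNT(*)→c](R) → 3
  σ[c<=2](γ[z; COUNT(*)→c](R)) → 3
  S → 3
  (σ[c<=2](γ[z; COUNT(*)→c](R)) ⋈[c=b] S) → 1
  (σ[f<5](U) ⋈[f=e] (σ[c<=2](γ[z; COUNT(*)→c](R)) ⋈[c=b] S)) → 1
  γ[u; MAX(c)→a]((σ[f<5](U) ⋈[f=e] (σ[c<=2](γ[z; COUNT(*)→c](R)) ⋈[c=b] S))) → 1

== RESULT ==
u | a
q | 2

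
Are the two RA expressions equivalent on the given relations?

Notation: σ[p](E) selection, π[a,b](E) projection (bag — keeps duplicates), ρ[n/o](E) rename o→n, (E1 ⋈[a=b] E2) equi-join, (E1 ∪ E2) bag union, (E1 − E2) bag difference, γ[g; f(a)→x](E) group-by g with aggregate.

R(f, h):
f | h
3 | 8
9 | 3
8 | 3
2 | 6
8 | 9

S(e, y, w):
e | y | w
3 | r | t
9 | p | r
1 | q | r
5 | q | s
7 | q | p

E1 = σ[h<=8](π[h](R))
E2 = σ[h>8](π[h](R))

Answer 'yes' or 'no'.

E1 per-node cardinality:
  R → 5
  π[h](R) → 5
  σ[h<=8](π[h](R)) → 4
E2 per-node cardinality:
  R → 5
  π[h](R) → 5
  σ[h>8](π[h](R)) → 1

E1 result:
h
3
3
6
8
E2 result:
h
9
Witness: (6,) appears 1× in E1 but 0× in E2.

no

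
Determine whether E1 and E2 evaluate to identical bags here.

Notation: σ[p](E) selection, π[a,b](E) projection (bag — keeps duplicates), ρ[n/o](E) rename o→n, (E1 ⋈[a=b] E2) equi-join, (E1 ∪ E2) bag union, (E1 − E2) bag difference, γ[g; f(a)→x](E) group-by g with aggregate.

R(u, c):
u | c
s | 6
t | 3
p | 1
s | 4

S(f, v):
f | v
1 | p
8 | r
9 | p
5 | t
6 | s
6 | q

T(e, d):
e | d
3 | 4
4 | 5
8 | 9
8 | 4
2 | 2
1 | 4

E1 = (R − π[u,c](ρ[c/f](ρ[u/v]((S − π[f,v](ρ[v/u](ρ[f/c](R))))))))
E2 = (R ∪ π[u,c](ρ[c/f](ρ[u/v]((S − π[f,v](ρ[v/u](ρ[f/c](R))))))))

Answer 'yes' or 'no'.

E1 stepwise |·|:
  R → 4
  S → 6
  R → 4
  ρ[f/c](R) → 4
  ρ[v/u](ρ[f/c](R)) → 4
  π[f,v](ρ[v/u](ρ[f/c](R))) → 4
  (S − π[f,v](ρ[v/u](ρ[f/c](R)))) → 4
  ρ[u/v]((S − π[f,v](ρ[v/u](ρ[f/c](R))))) → 4
  ρ[c/f](ρ[u/v]((S − π[f,v](ρ[v/u](ρ[f/c](R)))))) → 4
  π[u,c](ρ[c/f](ρ[u/v]((S − π[f,v](ρ[v/u](ρ[f/c](R))))))) → 4
  (R − π[u,c](ρ[c/f](ρ[u/v]((S − π[f,v](ρ[v/u](ρ[f/c](R)))))))) → 4
E2 stepwise |·|:
  R → 4
  S → 6
  R → 4
  ρ[f/c](R) → 4
  ρ[v/u](ρ[f/c](R)) → 4
  π[f,v](ρ[v/u](ρ[f/c](R))) → 4
  (S − π[f,v](ρ[v/u](ρ[f/c](R)))) → 4
  ρ[u/v]((S − π[f,v](ρ[v/u](ρ[f/c](R))))) → 4
  ρ[c/f](ρ[u/v]((S − π[f,v](ρ[v/u](ρ[f/c](R)))))) → 4
  π[u,c](ρ[c/f](ρ[u/v]((S − π[f,v](ρ[v/u](ρ[f/c](R))))))) → 4
  (R ∪ π[u,c](ρ[c/f](ρ[u/v]((S − π[f,v](ρ[v/u](ρ[f/c](R)))))))) → 8

E1 result:
u | c
p | 1
s | 4
s | 6
t | 3
E2 result:
u | c
p | 1
p | 9
q | 6
r | 8
s | 4
s | 6
t | 3
t | 5
Witness: ('p', 9) appears 0× in E1 but 1× in E2.

no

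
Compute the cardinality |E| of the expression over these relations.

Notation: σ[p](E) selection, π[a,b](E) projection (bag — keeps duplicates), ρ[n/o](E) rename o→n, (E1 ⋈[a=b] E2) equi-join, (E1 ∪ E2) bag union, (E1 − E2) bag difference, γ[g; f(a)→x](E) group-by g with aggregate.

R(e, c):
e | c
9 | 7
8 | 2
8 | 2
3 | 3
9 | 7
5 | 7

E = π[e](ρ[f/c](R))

Per-node cardinality:
  R → 6
  ρ[f/c](R) → 6
  π[e](ρ[f/c](R)) → 6

|E| = 6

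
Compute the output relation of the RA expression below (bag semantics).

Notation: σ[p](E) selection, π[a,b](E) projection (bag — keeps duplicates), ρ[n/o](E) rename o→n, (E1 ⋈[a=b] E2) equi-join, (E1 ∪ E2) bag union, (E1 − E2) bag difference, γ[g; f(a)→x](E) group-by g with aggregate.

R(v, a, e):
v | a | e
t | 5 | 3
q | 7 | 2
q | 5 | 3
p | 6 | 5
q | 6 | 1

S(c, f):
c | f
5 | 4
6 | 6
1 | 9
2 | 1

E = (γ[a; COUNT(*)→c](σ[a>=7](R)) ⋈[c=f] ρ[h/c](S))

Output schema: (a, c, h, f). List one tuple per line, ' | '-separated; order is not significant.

Per-node cardinality:
  R → 5
  σ[a>=7](R) → 1
  γ[a; COUNT(*)→c](σ[a>=7](R)) → 1
  S → 4
  ρ[h/c](S) → 4
  (γ[a; COUNT(*)→c](σ[a>=7](R)) ⋈[c=f] ρ[h/c](S)) → 1

== RESULT ==
a | c | h | f
7 | 1 | 2 | 1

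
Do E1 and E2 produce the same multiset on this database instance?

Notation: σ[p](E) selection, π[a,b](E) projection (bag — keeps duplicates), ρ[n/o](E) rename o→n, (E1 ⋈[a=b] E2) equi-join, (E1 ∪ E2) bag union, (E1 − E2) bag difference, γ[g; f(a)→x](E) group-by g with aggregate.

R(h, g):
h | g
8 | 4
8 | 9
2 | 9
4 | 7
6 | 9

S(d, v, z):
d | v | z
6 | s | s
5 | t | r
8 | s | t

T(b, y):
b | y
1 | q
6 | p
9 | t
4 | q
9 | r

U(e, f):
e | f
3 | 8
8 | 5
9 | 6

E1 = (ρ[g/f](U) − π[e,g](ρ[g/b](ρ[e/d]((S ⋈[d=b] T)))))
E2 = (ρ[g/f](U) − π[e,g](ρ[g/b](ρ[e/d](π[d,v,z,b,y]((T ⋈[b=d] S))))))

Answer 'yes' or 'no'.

E1 subexpression sizes:
  U → 3
  ρ[g/f](U) → 3
  S → 3
  T → 5
  (S ⋈[d=b] T) → 1
  ρ[e/d]((S ⋈[d=b] T)) → 1
  ρ[g/b](ρ[e/d]((S ⋈[d=b] T))) → 1
  π[e,g](ρ[g/b](ρ[e/d]((S ⋈[d=b] T)))) → 1
  (ρ[g/f](U) − π[e,g](ρ[g/b](ρ[e/d]((S ⋈[d=b] T))))) → 3
E2 subexpression sizes:
  U → 3
  ρ[g/f](U) → 3
  T → 5
  S → 3
  (T ⋈[b=d] S) → 1
  π[d,v,z,b,y]((T ⋈[b=d] S)) → 1
  ρ[e/d](π[d,v,z,b,y]((T ⋈[b=d] S))) → 1
  ρ[g/b](ρ[e/d](π[d,v,z,b,y]((T ⋈[b=d] S)))) → 1
  π[e,g](ρ[g/b](ρ[e/d](π[d,v,z,b,y]((T ⋈[b=d] S))))) → 1
  (ρ[g/f](U) − π[e,g](ρ[g/b](ρ[e/d](π[d,v,z,b,y]((T ⋈[b=d] S)))))) → 3

E1 and E2 produce the same multiset:
e | g
3 | 8
8 | 5
9 | 6

yes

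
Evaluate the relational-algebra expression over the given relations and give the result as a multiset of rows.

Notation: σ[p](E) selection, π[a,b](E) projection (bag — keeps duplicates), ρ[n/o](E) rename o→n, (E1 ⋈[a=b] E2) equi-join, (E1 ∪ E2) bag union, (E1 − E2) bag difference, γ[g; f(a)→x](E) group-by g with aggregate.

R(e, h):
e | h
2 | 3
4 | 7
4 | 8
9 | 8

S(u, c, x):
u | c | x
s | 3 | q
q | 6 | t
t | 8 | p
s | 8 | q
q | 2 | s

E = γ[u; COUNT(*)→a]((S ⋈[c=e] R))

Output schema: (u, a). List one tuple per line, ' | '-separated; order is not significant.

Subexpression sizes:
  S → 5
  R → 4
  (S ⋈[c=e] R) → 1
  γ[u; COUNT(*)→a]((S ⋈[c=e] R)) → 1

== RESULT ==
u | a
q | 1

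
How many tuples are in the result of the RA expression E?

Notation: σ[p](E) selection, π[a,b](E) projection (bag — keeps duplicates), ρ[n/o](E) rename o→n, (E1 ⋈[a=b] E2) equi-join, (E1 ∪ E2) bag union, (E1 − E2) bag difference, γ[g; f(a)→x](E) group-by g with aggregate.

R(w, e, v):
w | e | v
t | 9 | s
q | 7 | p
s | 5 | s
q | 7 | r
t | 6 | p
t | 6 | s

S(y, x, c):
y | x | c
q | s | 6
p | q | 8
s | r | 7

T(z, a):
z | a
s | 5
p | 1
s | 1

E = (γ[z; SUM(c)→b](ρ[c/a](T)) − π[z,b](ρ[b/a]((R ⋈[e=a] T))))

Per-node cardinality:
  T → 3
  ρ[c/a](T) → 3
  γ[z; SUM(c)→b](ρ[c/a](T)) → 2
  R → 6
  T → 3
  (R ⋈[e=a] T) → 1
  ρ[b/a]((R ⋈[e=a] T)) → 1
  π[z,b](ρ[b/a]((R ⋈[e=a] T))) → 1
  (γ[z; SUM(c)→b](ρ[c/a](T)) − π[z,b](ρ[b/a]((R ⋈[e=a] T)))) → 2

|E| = 2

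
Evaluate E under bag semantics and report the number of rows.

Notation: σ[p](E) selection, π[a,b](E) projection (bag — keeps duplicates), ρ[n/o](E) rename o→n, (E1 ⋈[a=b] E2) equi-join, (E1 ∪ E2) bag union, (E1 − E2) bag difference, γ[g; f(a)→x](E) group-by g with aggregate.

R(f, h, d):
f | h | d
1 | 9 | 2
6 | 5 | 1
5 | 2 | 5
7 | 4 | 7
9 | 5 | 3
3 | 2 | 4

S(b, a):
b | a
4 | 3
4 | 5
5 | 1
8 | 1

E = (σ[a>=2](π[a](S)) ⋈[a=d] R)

Stepwise |·|:
  S → 4
  π[a](S) → 4
  σ[a>=2](π[a](S)) → 2
  R → 6
  (σ[a>=2](π[a](S)) ⋈[a=d] R) → 2

|E| = 2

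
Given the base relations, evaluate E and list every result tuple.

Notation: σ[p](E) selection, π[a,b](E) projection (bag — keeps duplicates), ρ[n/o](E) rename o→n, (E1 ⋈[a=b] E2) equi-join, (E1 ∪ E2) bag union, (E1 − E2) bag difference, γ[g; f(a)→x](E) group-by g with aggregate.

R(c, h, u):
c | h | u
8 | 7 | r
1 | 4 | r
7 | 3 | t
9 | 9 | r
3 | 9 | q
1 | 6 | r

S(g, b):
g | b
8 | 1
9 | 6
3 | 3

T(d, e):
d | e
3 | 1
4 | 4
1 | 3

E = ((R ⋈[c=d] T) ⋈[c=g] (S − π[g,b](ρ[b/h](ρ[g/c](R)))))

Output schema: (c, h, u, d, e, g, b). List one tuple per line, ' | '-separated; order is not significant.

Stepwise |·|:
  R → 6
  T → 3
  (R ⋈[c=d] T) → 3
  S → 3
  R → 6
  ρ[g/c](R) → 6
  ρ[b/h](ρ[g/c](R)) → 6
  π[g,b](ρ[b/h](ρ[g/c](R))) → 6
  (S − π[g,b](ρ[b/h](ρ[g/c](R)))) → 3
  ((R ⋈[c=d] T) ⋈[c=g] (S − π[g,b](ρ[b/h](ρ[g/c](R))))) → 1

== RESULT ==
c | h | u | d | e | g | b
3 | 9 | q | 3 | 1 | 3 | 3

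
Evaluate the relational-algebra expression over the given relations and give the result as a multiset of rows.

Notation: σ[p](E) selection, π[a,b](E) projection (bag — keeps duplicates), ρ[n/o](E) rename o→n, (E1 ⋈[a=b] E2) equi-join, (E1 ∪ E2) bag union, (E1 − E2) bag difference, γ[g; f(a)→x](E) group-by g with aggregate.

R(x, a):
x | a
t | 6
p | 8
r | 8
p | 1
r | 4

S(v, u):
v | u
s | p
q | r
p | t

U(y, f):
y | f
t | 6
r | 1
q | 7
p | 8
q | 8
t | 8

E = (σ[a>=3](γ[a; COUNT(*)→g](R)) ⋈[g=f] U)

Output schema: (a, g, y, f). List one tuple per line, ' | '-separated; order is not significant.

Row counts bottom-up:
  R → 5
  γ[a; COUNT(*)→g](R) → 4
  σ[a>=3](γ[a; COUNT(*)→g](R)) → 3
  U → 6
  (σ[a>=3](γ[a; COUNT(*)→g](R)) ⋈[g=f] U) → 2

== RESULT ==
a | g | y | f
4 | 1 | r | 1
6 | 1 | r | 1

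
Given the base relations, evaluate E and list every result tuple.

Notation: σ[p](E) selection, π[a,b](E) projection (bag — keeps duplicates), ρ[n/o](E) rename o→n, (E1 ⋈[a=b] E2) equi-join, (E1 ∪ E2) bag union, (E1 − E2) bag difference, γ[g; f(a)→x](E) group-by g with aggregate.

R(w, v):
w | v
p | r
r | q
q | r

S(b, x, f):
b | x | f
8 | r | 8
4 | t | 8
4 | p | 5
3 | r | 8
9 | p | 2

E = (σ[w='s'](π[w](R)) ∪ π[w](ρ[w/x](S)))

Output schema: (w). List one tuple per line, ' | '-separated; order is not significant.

Row counts bottom-up:
  R → 3
  π[w](R) → 3
  σ[w='s'](π[w](R)) → 0
  S → 5
  ρ[w/x](S) → 5
  π[w](ρ[w/x](S)) → 5
  (σ[w='s'](π[w](R)) ∪ π[w](ρ[w/x](S))) → 5

== RESULT ==
w
p
p
r
r
t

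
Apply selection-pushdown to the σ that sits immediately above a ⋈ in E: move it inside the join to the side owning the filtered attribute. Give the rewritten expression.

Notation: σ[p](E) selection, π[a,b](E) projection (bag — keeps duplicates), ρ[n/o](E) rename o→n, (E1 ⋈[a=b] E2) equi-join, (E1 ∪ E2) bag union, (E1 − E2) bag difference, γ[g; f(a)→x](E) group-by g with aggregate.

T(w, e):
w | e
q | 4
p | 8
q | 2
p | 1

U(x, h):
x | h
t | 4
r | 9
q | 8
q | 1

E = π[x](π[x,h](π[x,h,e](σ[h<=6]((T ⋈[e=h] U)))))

σ filters on h, owned by the right side.
E' = π[x](π[x,h](π[x,h,e]((T ⋈[e=h] σ[h<=6](U)))))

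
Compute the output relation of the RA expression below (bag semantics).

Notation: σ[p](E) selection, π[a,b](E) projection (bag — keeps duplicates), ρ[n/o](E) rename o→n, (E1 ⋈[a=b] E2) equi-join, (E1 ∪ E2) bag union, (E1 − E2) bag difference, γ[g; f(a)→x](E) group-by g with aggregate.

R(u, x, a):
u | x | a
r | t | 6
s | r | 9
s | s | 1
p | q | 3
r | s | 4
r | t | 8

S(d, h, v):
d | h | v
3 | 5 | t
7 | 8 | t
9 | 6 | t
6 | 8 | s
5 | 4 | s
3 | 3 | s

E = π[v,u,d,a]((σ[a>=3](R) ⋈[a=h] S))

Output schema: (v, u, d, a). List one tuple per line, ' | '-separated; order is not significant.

Stepwise |·|:
  R → 6
  σ[a>=3](R) → 5
  S → 6
  (σ[a>=3](R) ⋈[a=h] S) → 5
  π[v,u,d,a]((σ[a>=3](R) ⋈[a=h] S)) → 5

== RESULT ==
v | u | d | a
s | p | 3 | 3
s | r | 5 | 4
s | r | 6 | 8
t | r | 7 | 8
t | r | 9 | 6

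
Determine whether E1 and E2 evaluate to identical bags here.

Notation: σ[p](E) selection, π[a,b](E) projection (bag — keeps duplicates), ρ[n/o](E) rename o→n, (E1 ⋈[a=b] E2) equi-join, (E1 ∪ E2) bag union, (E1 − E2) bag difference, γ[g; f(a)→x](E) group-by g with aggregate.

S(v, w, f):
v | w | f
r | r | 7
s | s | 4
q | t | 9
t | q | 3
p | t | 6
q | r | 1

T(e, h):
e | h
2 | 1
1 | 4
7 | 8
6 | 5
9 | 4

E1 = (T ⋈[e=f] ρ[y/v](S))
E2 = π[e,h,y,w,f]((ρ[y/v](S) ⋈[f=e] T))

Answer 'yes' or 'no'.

E1 subexpression sizes:
  T → 5
  S → 6
  ρ[y/v](S) → 6
  (T ⋈[e=f] ρ[y/v](S)) → 4
E2 subexpression sizes:
  S → 6
  ρ[y/v](S) → 6
  T → 5
  (ρ[y/v](S) ⋈[f=e] T) → 4
  π[e,h,y,w,f]((ρ[y/v](S) ⋈[f=e] T)) → 4

E1 and E2 produce the same multiset:
e | h | y | w | f
1 | 4 | q | r | 1
6 | 5 | p | t | 6
7 | 8 | r | r | 7
9 | 4 | q | t | 9

yes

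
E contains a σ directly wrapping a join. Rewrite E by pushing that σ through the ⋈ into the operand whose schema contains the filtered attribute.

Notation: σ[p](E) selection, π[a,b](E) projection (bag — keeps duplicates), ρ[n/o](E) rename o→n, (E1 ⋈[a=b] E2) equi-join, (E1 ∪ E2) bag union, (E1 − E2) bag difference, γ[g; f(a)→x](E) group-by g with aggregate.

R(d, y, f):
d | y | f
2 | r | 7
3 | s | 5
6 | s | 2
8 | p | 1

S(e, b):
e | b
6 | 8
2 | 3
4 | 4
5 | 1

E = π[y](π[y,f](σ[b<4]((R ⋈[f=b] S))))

σ filters on b, owned by the right side.
E' = π[y](π[y,f]((R ⋈[f=b] σ[b<4](S))))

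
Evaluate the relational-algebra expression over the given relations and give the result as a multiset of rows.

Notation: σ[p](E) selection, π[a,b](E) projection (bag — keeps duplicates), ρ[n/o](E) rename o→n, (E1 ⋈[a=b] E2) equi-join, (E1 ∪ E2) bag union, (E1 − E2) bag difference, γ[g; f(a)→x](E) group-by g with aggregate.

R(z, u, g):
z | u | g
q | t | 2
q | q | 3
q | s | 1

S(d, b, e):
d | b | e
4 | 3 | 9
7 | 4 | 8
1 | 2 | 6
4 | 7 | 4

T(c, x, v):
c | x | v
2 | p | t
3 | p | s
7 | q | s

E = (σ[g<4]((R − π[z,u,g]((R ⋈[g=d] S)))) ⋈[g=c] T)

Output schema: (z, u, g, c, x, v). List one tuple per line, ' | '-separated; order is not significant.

Per-node cardinality:
  R → 3
  R → 3
  S → 4
  (R ⋈[g=d] S) → 1
  π[z,u,g]((R ⋈[g=d] S)) → 1
  (R − π[z,u,g]((R ⋈[g=d] S))) → 2
  σ[g<4]((R − π[z,u,g]((R ⋈[g=d] S)))) → 2
  T → 3
  (σ[g<4]((R − π[z,u,g]((R ⋈[g=d] S)))) ⋈[g=c] T) → 2

== RESULT ==
z | u | g | c | x | v
q | q | 3 | 3 | p | s
q | t | 2 | 2 | p | t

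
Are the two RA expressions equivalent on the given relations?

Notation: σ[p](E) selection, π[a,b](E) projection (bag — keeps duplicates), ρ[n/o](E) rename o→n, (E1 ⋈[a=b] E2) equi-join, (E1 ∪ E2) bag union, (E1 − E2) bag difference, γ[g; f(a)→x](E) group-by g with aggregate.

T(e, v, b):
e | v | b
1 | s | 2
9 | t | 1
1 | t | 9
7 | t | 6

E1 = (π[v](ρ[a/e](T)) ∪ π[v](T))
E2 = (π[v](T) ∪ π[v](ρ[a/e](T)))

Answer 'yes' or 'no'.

E1 row counts bottom-up:
  T → 4
  ρ[a/e](T) → 4
  π[v](ρ[a/e](T)) → 4
  T → 4
  π[v](T) → 4
  (π[v](ρ[a/e](T)) ∪ π[v](T)) → 8
E2 row counts bottom-up:
  T → 4
  π[v](T) → 4
  T → 4
  ρ[a/e](T) → 4
  π[v](ρ[a/e](T)) → 4
  (π[v](T) ∪ π[v](ρ[a/e](T))) → 8

E1 and E2 produce the same multiset:
v
s
s
t
t
t
t
t
t

yes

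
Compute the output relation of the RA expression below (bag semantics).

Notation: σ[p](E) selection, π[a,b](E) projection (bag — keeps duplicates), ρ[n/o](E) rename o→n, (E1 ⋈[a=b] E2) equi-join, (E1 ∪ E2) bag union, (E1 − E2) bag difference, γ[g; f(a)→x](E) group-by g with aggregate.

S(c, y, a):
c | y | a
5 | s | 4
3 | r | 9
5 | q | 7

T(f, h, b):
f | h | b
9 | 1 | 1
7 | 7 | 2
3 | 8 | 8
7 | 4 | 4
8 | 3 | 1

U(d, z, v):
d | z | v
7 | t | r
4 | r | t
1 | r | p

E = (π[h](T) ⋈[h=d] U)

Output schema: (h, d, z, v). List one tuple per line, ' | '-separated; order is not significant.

Subexpression sizes:
  T → 5
  π[h](T) → 5
  U → 3
  (π[h](T) ⋈[h=d] U) → 3

== RESULT ==
h | d | z | v
1 | 1 | r | p
4 | 4 | r | t
7 | 7 | t | r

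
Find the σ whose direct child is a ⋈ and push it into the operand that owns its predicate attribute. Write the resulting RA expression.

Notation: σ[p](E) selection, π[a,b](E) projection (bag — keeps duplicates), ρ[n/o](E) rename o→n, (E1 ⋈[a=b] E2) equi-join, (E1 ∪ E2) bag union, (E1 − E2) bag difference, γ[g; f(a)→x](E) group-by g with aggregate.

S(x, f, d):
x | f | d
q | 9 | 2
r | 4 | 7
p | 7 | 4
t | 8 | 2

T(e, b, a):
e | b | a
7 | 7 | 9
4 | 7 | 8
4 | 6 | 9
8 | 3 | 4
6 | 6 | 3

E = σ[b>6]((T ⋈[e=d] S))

σ filters on b, owned by the left side.
E' = (σ[b>6](T) ⋈[e=d] S)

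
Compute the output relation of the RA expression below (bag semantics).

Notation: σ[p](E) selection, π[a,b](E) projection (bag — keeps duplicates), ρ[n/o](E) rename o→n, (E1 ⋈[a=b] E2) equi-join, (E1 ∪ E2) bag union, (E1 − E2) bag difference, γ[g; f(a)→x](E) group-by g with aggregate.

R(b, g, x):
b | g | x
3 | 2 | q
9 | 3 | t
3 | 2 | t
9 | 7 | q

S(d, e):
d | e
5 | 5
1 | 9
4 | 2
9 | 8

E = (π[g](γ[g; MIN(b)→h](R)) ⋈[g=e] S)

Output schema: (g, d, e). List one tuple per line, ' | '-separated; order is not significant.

Subexpression sizes:
  R → 4
  γ[g; MIN(b)→h](R) → 3
  π[g](γ[g; MIN(b)→h](R)) → 3
  S → 4
  (π[g](γ[g; MIN(b)→h](R)) ⋈[g=e] S) → 1

== RESULT ==
g | d | e
2 | 4 | 2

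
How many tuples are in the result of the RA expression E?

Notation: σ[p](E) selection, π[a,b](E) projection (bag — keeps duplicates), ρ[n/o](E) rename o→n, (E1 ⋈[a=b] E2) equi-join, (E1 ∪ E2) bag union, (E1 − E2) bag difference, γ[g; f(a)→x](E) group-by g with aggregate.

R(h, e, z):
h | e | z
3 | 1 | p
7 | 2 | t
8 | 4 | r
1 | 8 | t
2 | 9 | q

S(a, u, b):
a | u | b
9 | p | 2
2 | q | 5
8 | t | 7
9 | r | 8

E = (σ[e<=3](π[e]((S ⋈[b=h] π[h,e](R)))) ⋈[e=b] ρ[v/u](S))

Row counts bottom-up:
  S → 4
  R → 5
  π[h,e](R) → 5
  (S ⋈[b=h] π[h,e](R)) → 3
  π[e]((S ⋈[b=h] π[h,e](R))) → 3
  σ[e<=3](π[e]((S ⋈[b=h] π[h,e](R)))) → 1
  S → 4
  ρ[v/u](S) → 4
  (σ[e<=3](π[e]((S ⋈[b=h] π[h,e](R)))) ⋈[e=b] ρ[v/u](S)) → 1

|E| = 1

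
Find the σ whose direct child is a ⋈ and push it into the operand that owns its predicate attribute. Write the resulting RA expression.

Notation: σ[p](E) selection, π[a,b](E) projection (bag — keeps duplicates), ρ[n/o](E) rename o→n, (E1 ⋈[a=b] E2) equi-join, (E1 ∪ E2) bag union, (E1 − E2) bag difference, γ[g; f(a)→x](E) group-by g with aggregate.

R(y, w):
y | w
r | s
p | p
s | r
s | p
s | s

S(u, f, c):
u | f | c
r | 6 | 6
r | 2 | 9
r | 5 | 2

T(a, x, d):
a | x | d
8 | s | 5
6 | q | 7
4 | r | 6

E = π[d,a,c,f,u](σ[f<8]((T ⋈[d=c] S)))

σ filters on f, owned by the right side.
E' = π[d,a,c,f,u]((T ⋈[d=c] σ[f<8](S)))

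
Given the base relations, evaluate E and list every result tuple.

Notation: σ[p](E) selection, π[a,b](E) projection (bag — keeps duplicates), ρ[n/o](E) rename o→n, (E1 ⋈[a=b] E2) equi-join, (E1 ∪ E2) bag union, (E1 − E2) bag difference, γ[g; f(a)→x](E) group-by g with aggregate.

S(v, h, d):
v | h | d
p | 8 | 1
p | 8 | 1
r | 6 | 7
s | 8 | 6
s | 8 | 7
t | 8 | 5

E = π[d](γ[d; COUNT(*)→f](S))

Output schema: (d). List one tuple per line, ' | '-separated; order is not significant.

Stepwise |·|:
  S → 6
  γ[d; COUNT(*)→f](S) → 4
  π[d](γ[d; COUNT(*)→f](S)) → 4

== RESULT ==
d
1
5
6
7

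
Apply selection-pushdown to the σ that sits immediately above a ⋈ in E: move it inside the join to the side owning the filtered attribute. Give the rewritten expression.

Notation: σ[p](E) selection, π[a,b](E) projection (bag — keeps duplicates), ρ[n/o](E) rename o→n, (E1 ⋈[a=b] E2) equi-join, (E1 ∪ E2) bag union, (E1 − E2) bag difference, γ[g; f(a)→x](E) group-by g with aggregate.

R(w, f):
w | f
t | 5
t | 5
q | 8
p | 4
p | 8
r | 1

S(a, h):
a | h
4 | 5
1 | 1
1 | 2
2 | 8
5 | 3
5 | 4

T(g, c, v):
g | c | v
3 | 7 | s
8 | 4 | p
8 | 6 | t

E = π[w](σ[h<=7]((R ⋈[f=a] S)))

σ filters on h, owned by the right side.
E' = π[w]((R ⋈[f=a] σ[h<=7](S)))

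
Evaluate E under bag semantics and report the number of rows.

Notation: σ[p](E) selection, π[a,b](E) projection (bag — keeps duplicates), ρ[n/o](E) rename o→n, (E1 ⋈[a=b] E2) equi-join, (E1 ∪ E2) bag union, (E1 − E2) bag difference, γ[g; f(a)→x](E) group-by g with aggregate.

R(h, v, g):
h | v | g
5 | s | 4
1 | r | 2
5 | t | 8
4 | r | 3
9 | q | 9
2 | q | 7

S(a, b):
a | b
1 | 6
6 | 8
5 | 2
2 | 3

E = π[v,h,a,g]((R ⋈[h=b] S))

Per-node cardinality:
  R → 6
  S → 4
  (R ⋈[h=b] S) → 1
  π[v,h,a,g]((R ⋈[h=b] S)) → 1

|E| = 1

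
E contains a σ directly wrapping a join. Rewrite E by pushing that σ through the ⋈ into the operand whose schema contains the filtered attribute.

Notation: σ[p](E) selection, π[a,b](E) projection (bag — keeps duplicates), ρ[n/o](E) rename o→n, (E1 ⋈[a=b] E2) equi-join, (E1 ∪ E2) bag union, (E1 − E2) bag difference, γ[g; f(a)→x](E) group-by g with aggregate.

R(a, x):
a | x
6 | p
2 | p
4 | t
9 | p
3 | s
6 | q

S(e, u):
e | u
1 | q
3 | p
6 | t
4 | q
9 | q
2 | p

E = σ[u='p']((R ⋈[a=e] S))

σ filters on u, owned by the right side.
E' = (R ⋈[a=e] σ[u='p'](S))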